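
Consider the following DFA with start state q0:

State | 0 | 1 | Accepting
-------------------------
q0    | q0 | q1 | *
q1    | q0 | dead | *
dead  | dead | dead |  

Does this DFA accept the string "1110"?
Start in q0.
Read '1': q0 → q1
Read '1': q1 → dead
Read '1': dead → dead
Read '0': dead → dead
Final state dead is not accepting, so the string is rejected.

Final answer: No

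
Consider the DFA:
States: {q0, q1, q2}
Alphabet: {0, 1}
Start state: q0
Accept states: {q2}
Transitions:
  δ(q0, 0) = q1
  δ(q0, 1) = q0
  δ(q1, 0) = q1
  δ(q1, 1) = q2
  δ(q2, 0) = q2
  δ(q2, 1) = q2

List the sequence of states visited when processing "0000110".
Starting at q0
Read '0': q0 -> q1
Read '0': q1 -> q1
Read '0': q1 -> q1
Read '0': q1 -> q1
Read '1': q1 -> q2
Read '1': q2 -> q2
Read '0': q2 -> q2

Final answer: q0 -> q1 -> q1 -> q1 -> q1 -> q2 -> q2 -> q2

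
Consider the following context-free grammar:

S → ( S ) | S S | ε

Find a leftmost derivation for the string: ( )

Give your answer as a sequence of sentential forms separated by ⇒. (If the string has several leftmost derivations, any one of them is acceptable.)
Start with S.
Step 1: the leftmost non-terminal is S; apply S → ( S ):  ( S )
Step 2: the leftmost non-terminal is S; apply S → ε:  ( )

Final answer: S ⇒ ( S ) ⇒ ( )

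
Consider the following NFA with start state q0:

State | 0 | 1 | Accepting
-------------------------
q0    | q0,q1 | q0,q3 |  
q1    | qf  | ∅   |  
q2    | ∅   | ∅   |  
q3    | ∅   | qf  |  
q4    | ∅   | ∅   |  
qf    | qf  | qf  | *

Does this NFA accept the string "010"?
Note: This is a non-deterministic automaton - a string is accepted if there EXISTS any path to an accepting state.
Track the set of states the NFA could be in: start {q0}
Read '0': {q0} → {q0, q1}
Read '1': {q0, q1} → {q0, q3}
Read '0': {q0, q3} → {q0, q1}
Final set {q0, q1} contains no accepting state → rejected.

Final answer: No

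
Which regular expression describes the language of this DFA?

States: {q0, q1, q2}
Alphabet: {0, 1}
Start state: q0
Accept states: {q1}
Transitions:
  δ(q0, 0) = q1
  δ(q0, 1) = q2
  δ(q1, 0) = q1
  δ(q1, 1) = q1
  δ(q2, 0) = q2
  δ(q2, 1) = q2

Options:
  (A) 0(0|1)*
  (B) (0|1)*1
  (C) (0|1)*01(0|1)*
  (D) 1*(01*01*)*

Testing sample strings against the DFA:
  '01011' -> accepted
  '11111' -> rejected
  '01100' -> accepted
  '11' -> rejected
Checking each option for a counterexample:
  (A) 0(0|1)*: agrees with the DFA on all strings of length ≤ 4
  (B) (0|1)*1: '0' is accepted by the DFA but does not match the regex → eliminated
  (C) (0|1)*01(0|1)*: '0' is accepted by the DFA but does not match the regex → eliminated
  (D) 1*(01*01*)*: ε is rejected by the DFA but matches the regex → eliminated
Only (A) 0(0|1)* is consistent with the DFA.

Final answer: (A) 0(0|1)*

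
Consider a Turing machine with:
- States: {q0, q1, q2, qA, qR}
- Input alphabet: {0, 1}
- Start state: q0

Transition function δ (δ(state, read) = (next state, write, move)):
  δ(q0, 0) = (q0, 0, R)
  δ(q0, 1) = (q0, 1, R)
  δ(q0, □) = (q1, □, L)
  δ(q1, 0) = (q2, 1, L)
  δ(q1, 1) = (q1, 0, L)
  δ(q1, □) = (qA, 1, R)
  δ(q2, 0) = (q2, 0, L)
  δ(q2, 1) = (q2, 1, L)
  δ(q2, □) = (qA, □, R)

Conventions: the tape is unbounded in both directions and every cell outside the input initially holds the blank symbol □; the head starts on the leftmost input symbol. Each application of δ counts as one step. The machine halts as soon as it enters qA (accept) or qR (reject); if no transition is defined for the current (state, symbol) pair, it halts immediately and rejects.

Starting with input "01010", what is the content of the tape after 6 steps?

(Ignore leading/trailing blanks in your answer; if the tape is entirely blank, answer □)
Step 0: [q0]01010 (head at position 0)
Step 1: δ(q0, 0) = (q0, 0, R)  ⊢  0[q0]1010 (head at position 1)
Step 2: δ(q0, 1) = (q0, 1, R)  ⊢  01[q0]010 (head at position 2)
Step 3: δ(q0, 0) = (q0, 0, R)  ⊢  010[q0]10 (head at position 3)
Step 4: δ(q0, 1) = (q0, 1, R)  ⊢  0101[q0]0 (head at position 4)
Step 5: δ(q0, 0) = (q0, 0, R)  ⊢  01010[q0]□ (head at position 5)
Step 6: δ(q0, □) = (q1, □, L)  ⊢  0101[q1]0□ (head at position 4)
Tape after 6 steps (ignoring surrounding blanks): 01010

Final answer: Tape: 01010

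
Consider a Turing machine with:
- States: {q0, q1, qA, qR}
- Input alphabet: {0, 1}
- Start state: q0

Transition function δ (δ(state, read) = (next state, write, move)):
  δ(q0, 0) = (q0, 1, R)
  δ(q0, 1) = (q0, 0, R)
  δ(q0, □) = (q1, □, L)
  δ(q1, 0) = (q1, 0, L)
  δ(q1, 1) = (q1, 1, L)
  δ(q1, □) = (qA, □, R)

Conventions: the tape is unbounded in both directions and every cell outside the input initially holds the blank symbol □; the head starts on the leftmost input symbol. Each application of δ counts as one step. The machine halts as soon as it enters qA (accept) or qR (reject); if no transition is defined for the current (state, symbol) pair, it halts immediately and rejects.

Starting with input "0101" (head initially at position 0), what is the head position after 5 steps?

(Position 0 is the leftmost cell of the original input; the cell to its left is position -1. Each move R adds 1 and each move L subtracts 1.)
Step 0: [q0]0101 (head at position 0)
Step 1: δ(q0, 0) = (q0, 1, R)  ⊢  1[q0]101 (head at position 1)
Step 2: δ(q0, 1) = (q0, 0, R)  ⊢  10[q0]01 (head at position 2)
Step 3: δ(q0, 0) = (q0, 1, R)  ⊢  101[q0]1 (head at position 3)
Step 4: δ(q0, 1) = (q0, 0, R)  ⊢  1010[q0]□ (head at position 4)
Step 5: δ(q0, □) = (q1, □, L)  ⊢  101[q1]0□ (head at position 3)
Head position after 5 steps: 3

Final answer: Position 3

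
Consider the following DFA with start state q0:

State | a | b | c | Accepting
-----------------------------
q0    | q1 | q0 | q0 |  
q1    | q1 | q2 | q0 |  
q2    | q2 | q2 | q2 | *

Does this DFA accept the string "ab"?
Start in q0.
Read 'a': q0 → q1
Read 'b': q1 → q2
Final state q2 is accepting, so the string is accepted.

Final answer: Yes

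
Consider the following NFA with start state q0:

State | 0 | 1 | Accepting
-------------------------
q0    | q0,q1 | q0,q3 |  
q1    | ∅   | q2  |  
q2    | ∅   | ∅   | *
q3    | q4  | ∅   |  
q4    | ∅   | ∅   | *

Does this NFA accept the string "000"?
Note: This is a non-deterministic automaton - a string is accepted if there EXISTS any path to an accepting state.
Track the set of states the NFA could be in: start {q0}
Read '0': {q0} → {q0, q1}
Read '0': {q0, q1} → {q0, q1}
Read '0': {q0, q1} → {q0, q1}
Final set {q0, q1} contains no accepting state → rejected.

Final answer: No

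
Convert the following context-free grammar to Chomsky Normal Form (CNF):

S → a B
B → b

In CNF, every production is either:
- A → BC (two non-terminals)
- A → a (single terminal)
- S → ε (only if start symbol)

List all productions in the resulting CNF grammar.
The grammar has no ε-productions or unit productions to eliminate.
S → a B has terminal a in a right-hand side of length ≥ 2: introduce T_a → a and use T_a in place of a.
B → b is already in CNF (single terminal) – keep it.
S → a B becomes S → T_a B.
Resulting CNF grammar (3 productions): T_a → a; B → b; S → T_a B

Final answer: T_a → a; B → b; S → T_a B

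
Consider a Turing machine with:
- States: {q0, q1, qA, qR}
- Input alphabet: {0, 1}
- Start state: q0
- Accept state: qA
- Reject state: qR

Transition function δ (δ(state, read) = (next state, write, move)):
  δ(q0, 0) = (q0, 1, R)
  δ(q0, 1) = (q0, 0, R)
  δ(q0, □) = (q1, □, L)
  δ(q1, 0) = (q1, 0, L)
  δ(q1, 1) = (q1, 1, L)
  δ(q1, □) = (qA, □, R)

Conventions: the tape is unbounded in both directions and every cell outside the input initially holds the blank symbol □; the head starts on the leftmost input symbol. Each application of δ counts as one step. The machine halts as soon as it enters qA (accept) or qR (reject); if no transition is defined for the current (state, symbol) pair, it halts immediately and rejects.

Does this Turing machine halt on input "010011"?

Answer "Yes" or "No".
Step 0: [q0]010011 (head at position 0)
Step 1: δ(q0, 0) = (q0, 1, R)  ⊢  1[q0]10011 (head at position 1)
Step 2: δ(q0, 1) = (q0, 0, R)  ⊢  10[q0]0011 (head at position 2)
Step 3: δ(q0, 0) = (q0, 1, R)  ⊢  101[q0]011 (head at position 3)
Step 4: δ(q0, 0) = (q0, 1, R)  ⊢  1011[q0]11 (head at position 4)
Step 5: δ(q0, 1) = (q0, 0, R)  ⊢  10110[q0]1 (head at position 5)
Step 6: δ(q0, 1) = (q0, 0, R)  ⊢  101100[q0]□ (head at position 6)
Step 7: δ(q0, □) = (q1, □, L)  ⊢  10110[q1]0□ (head at position 5)
Step 8: δ(q1, 0) = (q1, 0, L)  ⊢  1011[q1]00□ (head at position 4)
Step 9: δ(q1, 0) = (q1, 0, L)  ⊢  101[q1]100□ (head at position 3)
Step 10: δ(q1, 1) = (q1, 1, L)  ⊢  10[q1]1100□ (head at position 2)
Step 11: δ(q1, 1) = (q1, 1, L)  ⊢  1[q1]01100□ (head at position 1)
Step 12: δ(q1, 0) = (q1, 0, L)  ⊢  [q1]101100□ (head at position 0)
Step 13: δ(q1, 1) = (q1, 1, L)  ⊢  [q1]□101100□ (head at position -1)
Step 14: δ(q1, □) = (qA, □, R)  ⊢  □[qA]101100□ (head at position 0)
The machine is in qA, so it halts and accepts.
It halts after 14 steps.

Final answer: Yes - halts after 14 steps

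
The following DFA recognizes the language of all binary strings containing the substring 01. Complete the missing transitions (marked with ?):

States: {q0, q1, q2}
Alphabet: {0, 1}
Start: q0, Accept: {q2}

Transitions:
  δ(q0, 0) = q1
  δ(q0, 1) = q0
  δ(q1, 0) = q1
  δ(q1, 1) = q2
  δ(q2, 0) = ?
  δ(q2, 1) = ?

What each state remembers (consistent with the given transitions and accept states):
  q0: 01 not seen yet and the last symbol was not 0
  q1: 01 not seen yet and the last symbol was 0
  q2: the substring 01 has already been seen
Filling in the missing entries:
  δ(q2, 0): in q2 (the substring 01 has already been seen), after reading 0 we have: the substring 01 has already been seen → q2
  δ(q2, 1): in q2 (the substring 01 has already been seen), after reading 1 we have: the substring 01 has already been seen → q2

Final answer: δ(q2, 0) = q2; δ(q2, 1) = q2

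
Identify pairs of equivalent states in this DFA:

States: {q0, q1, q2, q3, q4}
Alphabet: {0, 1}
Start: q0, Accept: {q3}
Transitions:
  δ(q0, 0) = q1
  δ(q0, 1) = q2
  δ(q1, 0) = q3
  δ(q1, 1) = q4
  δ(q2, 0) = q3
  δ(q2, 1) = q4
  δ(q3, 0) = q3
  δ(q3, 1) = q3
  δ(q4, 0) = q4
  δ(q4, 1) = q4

Using the table-filling algorithm:
Round 0 – mark pairs where exactly one state is accepting: (q0,q3), (q1,q3), (q2,q3), (q3,q4)
Round 1 – newly marked: (q0,q1) [on 0: q1 vs q3, already marked]; (q0,q2) [on 0: q1 vs q3, already marked]; (q1,q4) [on 0: q3 vs q4, already marked]; (q2,q4) [on 0: q3 vs q4, already marked]
Round 2 – newly marked: (q0,q4) [on 0: q1 vs q4, already marked]
No further pairs can be marked.
(q1, q2) unmarked: δ(q1,0)=q3, δ(q2,0)=q3; δ(q1,1)=q4, δ(q2,1)=q4 → equivalent
Equivalent pairs: (q1, q2)

Final answer: Equivalent pairs: (q1, q2)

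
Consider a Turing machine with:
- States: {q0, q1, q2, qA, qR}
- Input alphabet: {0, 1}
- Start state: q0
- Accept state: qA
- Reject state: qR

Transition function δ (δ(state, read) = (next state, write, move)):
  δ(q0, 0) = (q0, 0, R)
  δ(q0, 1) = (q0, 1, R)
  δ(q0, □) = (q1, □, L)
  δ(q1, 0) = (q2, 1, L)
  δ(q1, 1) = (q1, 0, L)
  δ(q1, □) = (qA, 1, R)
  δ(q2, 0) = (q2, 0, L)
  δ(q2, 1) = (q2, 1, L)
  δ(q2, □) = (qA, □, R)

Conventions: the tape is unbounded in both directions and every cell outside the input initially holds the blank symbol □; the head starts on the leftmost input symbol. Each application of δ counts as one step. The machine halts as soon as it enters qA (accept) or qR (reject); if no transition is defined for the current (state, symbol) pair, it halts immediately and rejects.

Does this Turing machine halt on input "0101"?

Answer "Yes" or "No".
Step 0: [q0]0101 (head at position 0)
Step 1: δ(q0, 0) = (q0, 0, R)  ⊢  0[q0]101 (head at position 1)
Step 2: δ(q0, 1) = (q0, 1, R)  ⊢  01[q0]01 (head at position 2)
Step 3: δ(q0, 0) = (q0, 0, R)  ⊢  010[q0]1 (head at position 3)
Step 4: δ(q0, 1) = (q0, 1, R)  ⊢  0101[q0]□ (head at position 4)
Step 5: δ(q0, □) = (q1, □, L)  ⊢  010[q1]1□ (head at position 3)
Step 6: δ(q1, 1) = (q1, 0, L)  ⊢  01[q1]00□ (head at position 2)
Step 7: δ(q1, 0) = (q2, 1, L)  ⊢  0[q2]110□ (head at position 1)
Step 8: δ(q2, 1) = (q2, 1, L)  ⊢  [q2]0110□ (head at position 0)
Step 9: δ(q2, 0) = (q2, 0, L)  ⊢  [q2]□0110□ (head at position -1)
Step 10: δ(q2, □) = (qA, □, R)  ⊢  □[qA]0110□ (head at position 0)
The machine is in qA, so it halts and accepts.
It halts after 10 steps.

Final answer: Yes - halts after 10 steps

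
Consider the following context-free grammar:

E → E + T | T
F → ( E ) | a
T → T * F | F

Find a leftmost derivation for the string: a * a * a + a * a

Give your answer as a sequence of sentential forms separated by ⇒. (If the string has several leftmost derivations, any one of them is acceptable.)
Start with E.
Step 1: the leftmost non-terminal is E; apply E → E + T:  E + T
Step 2: the leftmost non-terminal is E; apply E → T:  T + T
Step 3: the leftmost non-terminal is T; apply T → T * F:  T * F + T
Step 4: the leftmost non-terminal is T; apply T → T * F:  T * F * F + T
Step 5: the leftmost non-terminal is T; apply T → F:  F * F * F + T
Step 6: the leftmost non-terminal is F; apply F → a:  a * F * F + T
Step 7: the leftmost non-terminal is F; apply F → a:  a * a * F + T
Step 8: the leftmost non-terminal is F; apply F → a:  a * a * a + T
Step 9: the leftmost non-terminal is T; apply T → T * F:  a * a * a + T * F
Step 10: the leftmost non-terminal is T; apply T → F:  a * a * a + F * F
Step 11: the leftmost non-terminal is F; apply F → a:  a * a * a + a * F
Step 12: the leftmost non-terminal is F; apply F → a:  a * a * a + a * a

Final answer: E ⇒ E + T ⇒ T + T ⇒ T * F + T ⇒ T * F * F + T ⇒ F * F * F + T ⇒ a * F * F + T ⇒ a * a * F + T ⇒ a * a * a + T ⇒ a * a * a + T * F ⇒ a * a * a + F * F ⇒ a * a * a + a * F ⇒ a * a * a + a * a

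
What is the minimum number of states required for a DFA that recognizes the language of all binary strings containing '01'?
Language: binary strings containing '01'
Lower bound (Myhill–Nerode): the prefixes ε, 0, 01 are pairwise distinguishable:
  ε vs 01: suffix ε distinguishes them (ε is rejected, 01 is accepted)
  0 vs 01: suffix ε distinguishes them (0 is rejected, 01 is accepted)
  ε vs 0: suffix 1 distinguishes them (ε·1 = 1 is rejected, 0·1 = 01 is accepted)
So any DFA needs at least 3 states.
Upper bound: a DFA with 3 states exists (one state per class above: 'no progress', 'last symbol 0', and 'seen 01' (accepting sink)).
Minimum states: 3

Final answer: 3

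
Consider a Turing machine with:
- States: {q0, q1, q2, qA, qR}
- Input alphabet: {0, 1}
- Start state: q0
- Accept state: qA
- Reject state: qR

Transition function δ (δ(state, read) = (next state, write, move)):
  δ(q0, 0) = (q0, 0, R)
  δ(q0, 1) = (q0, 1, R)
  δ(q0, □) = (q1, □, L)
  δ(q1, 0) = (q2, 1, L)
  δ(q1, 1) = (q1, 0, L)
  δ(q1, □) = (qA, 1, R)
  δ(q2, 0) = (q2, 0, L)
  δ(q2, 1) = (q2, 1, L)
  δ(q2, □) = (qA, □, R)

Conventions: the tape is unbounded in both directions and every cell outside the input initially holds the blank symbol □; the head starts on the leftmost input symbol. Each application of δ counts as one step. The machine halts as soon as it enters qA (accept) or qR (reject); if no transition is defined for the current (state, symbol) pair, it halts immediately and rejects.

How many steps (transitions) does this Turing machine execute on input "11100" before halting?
Step 0: [q0]11100 (head at position 0)
Step 1: δ(q0, 1) = (q0, 1, R)  ⊢  1[q0]1100 (head at position 1)
Step 2: δ(q0, 1) = (q0, 1, R)  ⊢  11[q0]100 (head at position 2)
Step 3: δ(q0, 1) = (q0, 1, R)  ⊢  111[q0]00 (head at position 3)
Step 4: δ(q0, 0) = (q0, 0, R)  ⊢  1110[q0]0 (head at position 4)
Step 5: δ(q0, 0) = (q0, 0, R)  ⊢  11100[q0]□ (head at position 5)
Step 6: δ(q0, □) = (q1, □, L)  ⊢  1110[q1]0□ (head at position 4)
Step 7: δ(q1, 0) = (q2, 1, L)  ⊢  111[q2]01□ (head at position 3)
Step 8: δ(q2, 0) = (q2, 0, L)  ⊢  11[q2]101□ (head at position 2)
Step 9: δ(q2, 1) = (q2, 1, L)  ⊢  1[q2]1101□ (head at position 1)
Step 10: δ(q2, 1) = (q2, 1, L)  ⊢  [q2]11101□ (head at position 0)
Step 11: δ(q2, 1) = (q2, 1, L)  ⊢  [q2]□11101□ (head at position -1)
Step 12: δ(q2, □) = (qA, □, R)  ⊢  □[qA]11101□ (head at position 0)
The machine is in qA, so it halts and accepts.
Number of transitions executed: 12.

Final answer: 12 steps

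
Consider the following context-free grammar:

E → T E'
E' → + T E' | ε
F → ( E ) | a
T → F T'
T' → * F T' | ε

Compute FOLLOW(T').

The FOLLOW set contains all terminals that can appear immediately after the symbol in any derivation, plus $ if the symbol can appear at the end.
Useful FIRST sets: FIRST(E') = {+, ε}, FIRST(T') = {*, ε} (both E' and T' are nullable).
FOLLOW(E): E is the start symbol → $; E appears in F → ( E ) followed by ')' → FOLLOW(E) = {), $}.
FOLLOW(E'): E' appears at the right end of E → T E' and of E' → + T E', so FOLLOW(E') ⊇ FOLLOW(E) (the second occurrence adds nothing new). FOLLOW(E') = {), $}.
FOLLOW(T): in E → T E' and E' → + T E', T is followed by E': add FIRST(E') minus ε = {+}; since E' is nullable, also add FOLLOW(E) and FOLLOW(E') = {), $}. FOLLOW(T) = {+, ), $}.
FOLLOW(T'): T' appears at the right end of T → F T' and of T' → * F T', so FOLLOW(T') = FOLLOW(T) = {+, ), $}.

Final answer: {$, ), +}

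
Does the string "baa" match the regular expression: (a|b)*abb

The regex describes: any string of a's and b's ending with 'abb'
No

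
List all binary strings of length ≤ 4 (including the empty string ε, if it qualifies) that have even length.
Checking every binary string of length 0 to 4:
  Length 0: accepted: ε | rejected: (none)
  Length 1: accepted: (none) | rejected: 0, 1
  Length 2: accepted: 00, 01, 10, 11 | rejected: (none)
  Length 3: accepted: (none) | rejected: 000, 001, 010, 011, 100, 101, 110, 111
  Length 4: accepted: 0000, 0001, 0010, 0011, 0100, 0101, 0110, 0111, 1000, 1001, 1010, 1011, 1100, 1101, 1110, 1111 | rejected: (none)
Total: 21 string(s).

Final answer: ε, 00, 01, 10, 11, 0000, 0001, 0010, 0011, 0100, 0101, 0110, 0111, 1000, 1001, 1010, 1011, 1100, 1101, 1110, 1111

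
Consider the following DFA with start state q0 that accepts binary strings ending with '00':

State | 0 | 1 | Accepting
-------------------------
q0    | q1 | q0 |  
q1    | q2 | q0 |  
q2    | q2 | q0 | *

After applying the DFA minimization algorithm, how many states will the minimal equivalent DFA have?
All 3 states are reachable from q0, so none can be removed as unreachable.
Table-filling: first mark every (accepting, non-accepting) pair as distinguishable (accepting: {q2}; non-accepting: {q0, q1}).
Round 1: (q0, q1) on '0' go to q1 and q2, already distinguishable → mark.
Every pair of states is distinguishable, so the DFA is already minimal.
Equivalence classes: {q0}, {q1}, {q2} → 3 states.

Final answer: 3 states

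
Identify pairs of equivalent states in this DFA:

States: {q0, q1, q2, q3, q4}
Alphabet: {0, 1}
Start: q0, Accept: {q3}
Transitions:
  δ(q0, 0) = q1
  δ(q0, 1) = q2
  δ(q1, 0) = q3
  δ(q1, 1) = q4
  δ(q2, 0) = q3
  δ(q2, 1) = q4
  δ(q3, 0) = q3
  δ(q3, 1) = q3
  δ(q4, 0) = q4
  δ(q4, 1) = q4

Using the table-filling algorithm:
Round 0 – mark pairs where exactly one state is accepting: (q0,q3), (q1,q3), (q2,q3), (q3,q4)
Round 1 – newly marked: (q0,q1) [on 0: q1 vs q3, already marked]; (q0,q2) [on 0: q1 vs q3, already marked]; (q1,q4) [on 0: q3 vs q4, already marked]; (q2,q4) [on 0: q3 vs q4, already marked]
Round 2 – newly marked: (q0,q4) [on 0: q1 vs q4, already marked]
No further pairs can be marked.
(q1, q2) unmarked: δ(q1,0)=q3, δ(q2,0)=q3; δ(q1,1)=q4, δ(q2,1)=q4 → equivalent
Equivalent pairs: (q1, q2)

Final answer: Equivalent pairs: (q1, q2)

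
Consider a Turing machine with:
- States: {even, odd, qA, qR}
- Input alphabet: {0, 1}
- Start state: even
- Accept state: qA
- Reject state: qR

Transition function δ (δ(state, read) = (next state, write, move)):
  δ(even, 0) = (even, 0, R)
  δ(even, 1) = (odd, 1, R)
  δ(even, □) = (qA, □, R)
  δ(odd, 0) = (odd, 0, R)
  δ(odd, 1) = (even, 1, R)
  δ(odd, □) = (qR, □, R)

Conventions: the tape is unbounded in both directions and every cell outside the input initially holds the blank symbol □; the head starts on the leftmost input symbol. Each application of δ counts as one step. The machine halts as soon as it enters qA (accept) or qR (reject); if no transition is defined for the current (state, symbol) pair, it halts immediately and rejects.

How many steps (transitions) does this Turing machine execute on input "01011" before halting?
Step 0: [even]01011 (head at position 0)
Step 1: δ(even, 0) = (even, 0, R)  ⊢  0[even]1011 (head at position 1)
Step 2: δ(even, 1) = (odd, 1, R)  ⊢  01[odd]011 (head at position 2)
Step 3: δ(odd, 0) = (odd, 0, R)  ⊢  010[odd]11 (head at position 3)
Step 4: δ(odd, 1) = (even, 1, R)  ⊢  0101[even]1 (head at position 4)
Step 5: δ(even, 1) = (odd, 1, R)  ⊢  01011[odd]□ (head at position 5)
Step 6: δ(odd, □) = (qR, □, R)  ⊢  01011□[qR]□ (head at position 6)
The machine is in qR, so it halts and rejects.
Number of transitions executed: 6.

Final answer: 6 steps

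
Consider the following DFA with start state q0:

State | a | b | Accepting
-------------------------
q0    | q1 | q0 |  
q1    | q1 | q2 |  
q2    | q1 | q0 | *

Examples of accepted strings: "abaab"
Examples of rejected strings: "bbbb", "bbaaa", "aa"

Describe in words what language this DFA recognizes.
strings over {a,b} ending with 'ab'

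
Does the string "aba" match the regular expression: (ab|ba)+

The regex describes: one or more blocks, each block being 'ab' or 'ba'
No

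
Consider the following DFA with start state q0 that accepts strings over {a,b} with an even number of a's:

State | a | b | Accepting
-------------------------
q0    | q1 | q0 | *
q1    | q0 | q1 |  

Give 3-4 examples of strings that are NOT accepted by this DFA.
Any strings that end in a non-accepting state work; for example:
"aaa": q0 → q1 → q0 → q1; q1 is not accepting → rejected
"abb": q0 → q1 → q1 → q1; q1 is not accepting → rejected
"aaab": q0 → q1 → q0 → q1 → q1; q1 is not accepting → rejected
"baaa": q0 → q0 → q1 → q0 → q1; q1 is not accepting → rejected

Final answer: "aaa", "abb", "aaab", "baaa"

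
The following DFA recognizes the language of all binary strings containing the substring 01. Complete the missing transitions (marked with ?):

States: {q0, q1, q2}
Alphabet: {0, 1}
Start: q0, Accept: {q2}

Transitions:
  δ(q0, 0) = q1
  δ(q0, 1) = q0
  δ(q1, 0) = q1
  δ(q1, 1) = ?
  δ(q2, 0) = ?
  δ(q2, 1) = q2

What each state remembers (consistent with the given transitions and accept states):
  q0: 01 not seen yet and the last symbol was not 0
  q1: 01 not seen yet and the last symbol was 0
  q2: the substring 01 has already been seen
Filling in the missing entries:
  δ(q1, 1): in q1 (01 not seen yet and the last symbol was 0), after reading 1 we have: the substring 01 has already been seen → q2
  δ(q2, 0): in q2 (the substring 01 has already been seen), after reading 0 we have: the substring 01 has already been seen → q2

Final answer: δ(q1, 1) = q2; δ(q2, 0) = q2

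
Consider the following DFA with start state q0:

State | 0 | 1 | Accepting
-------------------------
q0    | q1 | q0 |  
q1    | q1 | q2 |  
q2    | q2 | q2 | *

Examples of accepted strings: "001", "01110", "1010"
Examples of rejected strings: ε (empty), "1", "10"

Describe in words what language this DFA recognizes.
binary strings containing '01' as a substring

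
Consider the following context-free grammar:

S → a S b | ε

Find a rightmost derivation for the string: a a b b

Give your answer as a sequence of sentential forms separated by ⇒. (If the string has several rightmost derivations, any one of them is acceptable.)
Start with S.
Step 1: the rightmost non-terminal is S; apply S → a S b:  a S b
Step 2: the rightmost non-terminal is S; apply S → a S b:  a a S b b
Step 3: the rightmost non-terminal is S; apply S → ε:  a a b b

Final answer: S ⇒ a S b ⇒ a a S b b ⇒ a a b b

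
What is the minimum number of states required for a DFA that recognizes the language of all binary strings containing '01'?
Language: binary strings containing '01'
Lower bound (Myhill–Nerode): the prefixes ε, 0, 01 are pairwise distinguishable:
  ε vs 01: suffix ε distinguishes them (ε is rejected, 01 is accepted)
  0 vs 01: suffix ε distinguishes them (0 is rejected, 01 is accepted)
  ε vs 0: suffix 1 distinguishes them (ε·1 = 1 is rejected, 0·1 = 01 is accepted)
So any DFA needs at least 3 states.
Upper bound: a DFA with 3 states exists (one state per class above: 'no progress', 'last symbol 0', and 'seen 01' (accepting sink)).
Minimum states: 3

Final answer: 3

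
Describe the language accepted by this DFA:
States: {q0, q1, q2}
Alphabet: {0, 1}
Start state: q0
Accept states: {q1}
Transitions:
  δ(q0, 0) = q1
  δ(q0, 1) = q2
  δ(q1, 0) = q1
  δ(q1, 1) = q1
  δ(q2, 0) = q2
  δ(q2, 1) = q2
Analyzing the DFA structure:
Start state: q0
Accept states: {q1}
Interpreting what each state remembers (checking against the transitions):
  q0: nothing has been read yet
  q1: the first symbol was 0
  q2: the first symbol was 1 (trap state)
  δ(q0, 0): in q0 (nothing has been read yet), after reading 0 we have: the first symbol was 0 → q1
  δ(q0, 1): in q0 (nothing has been read yet), after reading 1 we have: the first symbol was 1 (trap state) → q2
  δ(q1, 0): in q1 (the first symbol was 0), after reading 0 we have: the first symbol was 0 → q1
  δ(q1, 1): in q1 (the first symbol was 0), after reading 1 we have: the first symbol was 0 → q1
  δ(q2, 0): in q2 (the first symbol was 1 (trap state)), after reading 0 we have: the first symbol was 1 (trap state) → q2
  δ(q2, 1): in q2 (the first symbol was 1 (trap state)), after reading 1 we have: the first symbol was 1 (trap state) → q2
A string is accepted iff it ends in {q1}, i.e. the first symbol was 0.
Language: All binary strings starting with 0

Final answer: All binary strings starting with 0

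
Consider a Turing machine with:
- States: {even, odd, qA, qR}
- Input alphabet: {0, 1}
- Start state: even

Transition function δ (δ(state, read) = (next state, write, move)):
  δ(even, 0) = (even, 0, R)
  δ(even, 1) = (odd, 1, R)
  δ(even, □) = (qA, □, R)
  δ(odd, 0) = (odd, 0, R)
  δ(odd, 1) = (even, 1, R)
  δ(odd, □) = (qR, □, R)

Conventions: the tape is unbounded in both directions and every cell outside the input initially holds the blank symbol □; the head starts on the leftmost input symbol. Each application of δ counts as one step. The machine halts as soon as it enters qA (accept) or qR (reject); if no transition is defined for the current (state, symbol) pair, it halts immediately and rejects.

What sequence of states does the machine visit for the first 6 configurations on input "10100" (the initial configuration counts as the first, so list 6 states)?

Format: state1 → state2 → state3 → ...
Step 0: [even]10100 (head at position 0)
Step 1: δ(even, 1) = (odd, 1, R)  ⊢  1[odd]0100 (head at position 1)
Step 2: δ(odd, 0) = (odd, 0, R)  ⊢  10[odd]100 (head at position 2)
Step 3: δ(odd, 1) = (even, 1, R)  ⊢  101[even]00 (head at position 3)
Step 4: δ(even, 0) = (even, 0, R)  ⊢  1010[even]0 (head at position 4)
Step 5: δ(even, 0) = (even, 0, R)  ⊢  10100[even]□ (head at position 5)
Reading off the states of these 6 configurations: even → odd → odd → even → even → even

Final answer: even → odd → odd → even → even → even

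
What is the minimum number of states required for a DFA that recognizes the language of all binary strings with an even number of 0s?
Language: binary strings with an even number of 0s
Lower bound (Myhill–Nerode): the prefixes ε, 0 are pairwise distinguishable:
  ε vs 0: suffix ε distinguishes them (ε has zero 0s (accepted), 0 has one 0 (rejected))
So any DFA needs at least 2 states.
Upper bound: a DFA with 2 states exists (one state per class above).
Minimum states: 2

Final answer: 2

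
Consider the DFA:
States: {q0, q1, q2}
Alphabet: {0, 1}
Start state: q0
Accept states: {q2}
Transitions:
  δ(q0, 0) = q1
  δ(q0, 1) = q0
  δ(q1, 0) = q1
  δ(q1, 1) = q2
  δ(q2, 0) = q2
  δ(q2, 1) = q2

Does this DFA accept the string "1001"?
Processing string "1001":
  q0 --1--> q0
  q0 --0--> q1
  q1 --0--> q1
  q1 --1--> q2
Final state: q2
Accept states: {q2}
q2 is an accept state, so the string is accepted.

Final answer: Yes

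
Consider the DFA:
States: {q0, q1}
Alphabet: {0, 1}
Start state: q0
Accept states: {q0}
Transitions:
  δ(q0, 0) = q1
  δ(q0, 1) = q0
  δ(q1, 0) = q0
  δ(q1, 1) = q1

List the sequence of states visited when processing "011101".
Starting at q0
Read '0': q0 -> q1
Read '1': q1 -> q1
Read '1': q1 -> q1
Read '1': q1 -> q1
Read '0': q1 -> q0
Read '1': q0 -> q0

Final answer: q0 -> q1 -> q1 -> q1 -> q1 -> q0 -> q0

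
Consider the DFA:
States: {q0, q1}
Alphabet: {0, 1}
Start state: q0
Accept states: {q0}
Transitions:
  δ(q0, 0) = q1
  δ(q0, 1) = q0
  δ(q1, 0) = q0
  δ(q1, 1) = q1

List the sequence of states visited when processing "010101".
Starting at q0
Read '0': q0 -> q1
Read '1': q1 -> q1
Read '0': q1 -> q0
Read '1': q0 -> q0
Read '0': q0 -> q1
Read '1': q1 -> q1

Final answer: q0 -> q1 -> q1 -> q0 -> q0 -> q1 -> q1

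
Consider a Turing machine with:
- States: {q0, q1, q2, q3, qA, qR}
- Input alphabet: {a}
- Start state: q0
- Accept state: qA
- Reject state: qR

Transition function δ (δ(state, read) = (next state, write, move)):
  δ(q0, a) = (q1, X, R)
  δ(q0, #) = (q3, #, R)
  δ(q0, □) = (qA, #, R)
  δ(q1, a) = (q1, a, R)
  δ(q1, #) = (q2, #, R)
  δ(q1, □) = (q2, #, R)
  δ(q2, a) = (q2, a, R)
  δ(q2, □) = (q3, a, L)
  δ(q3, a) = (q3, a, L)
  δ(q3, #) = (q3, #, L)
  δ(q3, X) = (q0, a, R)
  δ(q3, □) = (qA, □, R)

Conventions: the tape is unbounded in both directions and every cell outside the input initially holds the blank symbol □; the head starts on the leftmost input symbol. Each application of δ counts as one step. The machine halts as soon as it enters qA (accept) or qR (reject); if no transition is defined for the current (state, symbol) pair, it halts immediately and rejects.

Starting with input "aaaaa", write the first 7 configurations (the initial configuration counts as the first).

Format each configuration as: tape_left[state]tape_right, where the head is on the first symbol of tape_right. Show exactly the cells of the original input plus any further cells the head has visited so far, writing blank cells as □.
Step 0: [q0]aaaaa (head at position 0)
Step 1: δ(q0, a) = (q1, X, R)  ⊢  X[q1]aaaa (head at position 1)
Step 2: δ(q1, a) = (q1, a, R)  ⊢  Xa[q1]aaa (head at position 2)
Step 3: δ(q1, a) = (q1, a, R)  ⊢  Xaa[q1]aa (head at position 3)
Step 4: δ(q1, a) = (q1, a, R)  ⊢  Xaaa[q1]a (head at position 4)
Step 5: δ(q1, a) = (q1, a, R)  ⊢  Xaaaa[q1]□ (head at position 5)
Step 6: δ(q1, □) = (q2, #, R)  ⊢  Xaaaa#[q2]□ (head at position 6)

Final answer: [q0]aaaaa ⊢ X[q1]aaaa ⊢ Xa[q1]aaa ⊢ Xaa[q1]aa ⊢ Xaaa[q1]a ⊢ Xaaaa[q1]□ ⊢ Xaaaa#[q2]□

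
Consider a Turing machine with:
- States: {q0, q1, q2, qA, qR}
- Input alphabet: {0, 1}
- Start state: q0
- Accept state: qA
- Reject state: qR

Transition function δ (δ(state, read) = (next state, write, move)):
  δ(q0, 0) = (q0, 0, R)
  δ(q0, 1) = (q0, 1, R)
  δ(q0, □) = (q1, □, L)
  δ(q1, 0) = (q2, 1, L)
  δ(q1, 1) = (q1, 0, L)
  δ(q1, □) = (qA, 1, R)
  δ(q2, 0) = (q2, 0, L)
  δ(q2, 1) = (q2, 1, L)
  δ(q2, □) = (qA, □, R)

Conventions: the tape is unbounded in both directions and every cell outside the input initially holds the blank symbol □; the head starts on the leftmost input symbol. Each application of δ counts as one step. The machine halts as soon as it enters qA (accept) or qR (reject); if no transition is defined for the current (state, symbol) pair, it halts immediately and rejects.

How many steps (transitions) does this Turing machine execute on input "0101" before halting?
Step 0: [q0]0101 (head at position 0)
Step 1: δ(q0, 0) = (q0, 0, R)  ⊢  0[q0]101 (head at position 1)
Step 2: δ(q0, 1) = (q0, 1, R)  ⊢  01[q0]01 (head at position 2)
Step 3: δ(q0, 0) = (q0, 0, R)  ⊢  010[q0]1 (head at position 3)
Step 4: δ(q0, 1) = (q0, 1, R)  ⊢  0101[q0]□ (head at position 4)
Step 5: δ(q0, □) = (q1, □, L)  ⊢  010[q1]1□ (head at position 3)
Step 6: δ(q1, 1) = (q1, 0, L)  ⊢  01[q1]00□ (head at position 2)
Step 7: δ(q1, 0) = (q2, 1, L)  ⊢  0[q2]110□ (head at position 1)
Step 8: δ(q2, 1) = (q2, 1, L)  ⊢  [q2]0110□ (head at position 0)
Step 9: δ(q2, 0) = (q2, 0, L)  ⊢  [q2]□0110□ (head at position -1)
Step 10: δ(q2, □) = (qA, □, R)  ⊢  □[qA]0110□ (head at position 0)
The machine is in qA, so it halts and accepts.
Number of transitions executed: 10.

Final answer: 10 steps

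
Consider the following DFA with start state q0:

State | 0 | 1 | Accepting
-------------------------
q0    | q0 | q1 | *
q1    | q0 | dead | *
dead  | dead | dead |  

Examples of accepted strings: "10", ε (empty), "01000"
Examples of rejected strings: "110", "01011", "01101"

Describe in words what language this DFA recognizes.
binary strings with no two consecutive 1s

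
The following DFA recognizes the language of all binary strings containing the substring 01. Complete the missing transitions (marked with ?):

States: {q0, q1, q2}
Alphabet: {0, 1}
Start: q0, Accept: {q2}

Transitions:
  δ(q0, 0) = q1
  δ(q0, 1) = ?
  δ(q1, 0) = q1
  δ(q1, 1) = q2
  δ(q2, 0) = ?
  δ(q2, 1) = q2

What each state remembers (consistent with the given transitions and accept states):
  q0: 01 not seen yet and the last symbol was not 0
  q1: 01 not seen yet and the last symbol was 0
  q2: the substring 01 has already been seen
Filling in the missing entries:
  δ(q0, 1): in q0 (01 not seen yet and the last symbol was not 0), after reading 1 we have: 01 not seen yet and the last symbol was not 0 → q0
  δ(q2, 0): in q2 (the substring 01 has already been seen), after reading 0 we have: the substring 01 has already been seen → q2

Final answer: δ(q0, 1) = q0; δ(q2, 0) = q2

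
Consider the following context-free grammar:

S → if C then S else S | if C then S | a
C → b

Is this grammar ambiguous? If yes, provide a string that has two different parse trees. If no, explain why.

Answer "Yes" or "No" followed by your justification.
The 'dangling else' can attach to either if. Two leftmost derivations of  if b then if b then a else a:
  (1) S ⇒ if C then S else S ⇒ if b then S else S ⇒ if b then if C then S else S ⇒ if b then if b then S else S ⇒ if b then if b then a else S ⇒ if b then if b then a else a   (else belongs to the outer if)
  (2) S ⇒ if C then S ⇒ if b then S ⇒ if b then if C then S else S ⇒ if b then if b then S else S ⇒ if b then if b then a else S ⇒ if b then if b then a else a   (else belongs to the inner if)
Two distinct parse trees for the same string, so the grammar is ambiguous.

Final answer: Yes - the string 'if b then if b then a else a' has two distinct leftmost derivations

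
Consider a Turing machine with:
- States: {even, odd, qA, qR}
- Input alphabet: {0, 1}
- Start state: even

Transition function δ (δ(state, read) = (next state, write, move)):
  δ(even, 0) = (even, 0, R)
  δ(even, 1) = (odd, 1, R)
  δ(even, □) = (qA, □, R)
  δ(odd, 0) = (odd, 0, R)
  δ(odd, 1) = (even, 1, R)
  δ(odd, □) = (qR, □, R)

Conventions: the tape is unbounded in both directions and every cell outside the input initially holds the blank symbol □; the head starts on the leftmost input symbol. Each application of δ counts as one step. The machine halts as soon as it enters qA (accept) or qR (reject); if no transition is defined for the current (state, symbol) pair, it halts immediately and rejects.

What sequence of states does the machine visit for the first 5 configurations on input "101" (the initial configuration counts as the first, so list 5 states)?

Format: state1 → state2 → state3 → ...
Step 0: [even]101 (head at position 0)
Step 1: δ(even, 1) = (odd, 1, R)  ⊢  1[odd]01 (head at position 1)
Step 2: δ(odd, 0) = (odd, 0, R)  ⊢  10[odd]1 (head at position 2)
Step 3: δ(odd, 1) = (even, 1, R)  ⊢  101[even]□ (head at position 3)
Step 4: δ(even, □) = (qA, □, R)  ⊢  101□[qA]□ (head at position 4)
Reading off the states of these 5 configurations: even → odd → odd → even → qA

Final answer: even → odd → odd → even → qA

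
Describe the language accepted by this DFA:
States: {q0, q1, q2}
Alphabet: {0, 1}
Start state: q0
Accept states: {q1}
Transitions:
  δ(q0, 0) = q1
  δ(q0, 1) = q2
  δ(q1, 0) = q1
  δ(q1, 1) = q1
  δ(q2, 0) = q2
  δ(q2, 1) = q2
Analyzing the DFA structure:
Start state: q0
Accept states: {q1}
Interpreting what each state remembers (checking against the transitions):
  q0: nothing has been read yet
  q1: the first symbol was 0
  q2: the first symbol was 1 (trap state)
  δ(q0, 0): in q0 (nothing has been read yet), after reading 0 we have: the first symbol was 0 → q1
  δ(q0, 1): in q0 (nothing has been read yet), after reading 1 we have: the first symbol was 1 (trap state) → q2
  δ(q1, 0): in q1 (the first symbol was 0), after reading 0 we have: the first symbol was 0 → q1
  δ(q1, 1): in q1 (the first symbol was 0), after reading 1 we have: the first symbol was 0 → q1
  δ(q2, 0): in q2 (the first symbol was 1 (trap state)), after reading 0 we have: the first symbol was 1 (trap state) → q2
  δ(q2, 1): in q2 (the first symbol was 1 (trap state)), after reading 1 we have: the first symbol was 1 (trap state) → q2
A string is accepted iff it ends in {q1}, i.e. the first symbol was 0.
Language: All binary strings starting with 0

Final answer: All binary strings starting with 0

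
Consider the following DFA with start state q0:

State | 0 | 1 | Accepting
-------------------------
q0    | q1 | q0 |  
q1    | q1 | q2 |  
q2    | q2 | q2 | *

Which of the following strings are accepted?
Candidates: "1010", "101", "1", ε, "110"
"1010": q0 → q0 → q1 → q2 → q2; q2 is accepting → accepted
"101": q0 → q0 → q1 → q2; q2 is accepting → accepted
"1": q0 → q0; q0 is not accepting → rejected
ε: q0; q0 is not accepting → rejected
"110": q0 → q0 → q0 → q1; q1 is not accepting → rejected

Final answer: "1010", "101"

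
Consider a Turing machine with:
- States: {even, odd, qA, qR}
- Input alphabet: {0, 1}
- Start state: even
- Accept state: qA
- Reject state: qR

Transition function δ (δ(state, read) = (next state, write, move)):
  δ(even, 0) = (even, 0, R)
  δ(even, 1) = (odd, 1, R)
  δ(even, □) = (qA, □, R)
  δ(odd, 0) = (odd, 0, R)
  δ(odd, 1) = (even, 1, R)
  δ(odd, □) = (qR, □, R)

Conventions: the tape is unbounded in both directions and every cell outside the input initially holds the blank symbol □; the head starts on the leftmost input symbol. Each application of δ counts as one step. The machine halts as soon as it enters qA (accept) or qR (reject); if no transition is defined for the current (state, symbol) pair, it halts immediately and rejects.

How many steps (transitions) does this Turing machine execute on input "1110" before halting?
Step 0: [even]1110 (head at position 0)
Step 1: δ(even, 1) = (odd, 1, R)  ⊢  1[odd]110 (head at position 1)
Step 2: δ(odd, 1) = (even, 1, R)  ⊢  11[even]10 (head at position 2)
Step 3: δ(even, 1) = (odd, 1, R)  ⊢  111[odd]0 (head at position 3)
Step 4: δ(odd, 0) = (odd, 0, R)  ⊢  1110[odd]□ (head at position 4)
Step 5: δ(odd, □) = (qR, □, R)  ⊢  1110□[qR]□ (head at position 5)
The machine is in qR, so it halts and rejects.
Number of transitions executed: 5.

Final answer: 5 steps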